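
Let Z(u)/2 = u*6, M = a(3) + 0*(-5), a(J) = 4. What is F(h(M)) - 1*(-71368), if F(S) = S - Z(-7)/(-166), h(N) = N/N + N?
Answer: 5923917/83 ≈ 71373.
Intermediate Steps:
M = 4 (M = 4 + 0*(-5) = 4 + 0 = 4)
h(N) = 1 + N
Z(u) = 12*u (Z(u) = 2*(u*6) = 2*(6*u) = 12*u)
F(S) = -42/83 + S (F(S) = S - 12*(-7)/(-166) = S - (-84)*(-1)/166 = S - 1*42/83 = S - 42/83 = -42/83 + S)
F(h(M)) - 1*(-71368) = (-42/83 + (1 + 4)) - 1*(-71368) = (-42/83 + 5) + 71368 = 373/83 + 71368 = 5923917/83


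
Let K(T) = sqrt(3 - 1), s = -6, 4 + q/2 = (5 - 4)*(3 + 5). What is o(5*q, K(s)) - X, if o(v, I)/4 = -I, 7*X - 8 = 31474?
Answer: -31482/7 - 4*sqrt(2) ≈ -4503.1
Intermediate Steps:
q = 8 (q = -8 + 2*((5 - 4)*(3 + 5)) = -8 + 2*(1*8) = -8 + 2*8 = -8 + 16 = 8)
X = 31482/7 (X = 8/7 + (1/7)*31474 = 8/7 + 31474/7 = 31482/7 ≈ 4497.4)
K(T) = sqrt(2)
o(v, I) = -4*I (o(v, I) = 4*(-I) = -4*I)
o(5*q, K(s)) - X = -4*sqrt(2) - 1*31482/7 = -4*sqrt(2) - 31482/7 = -31482/7 - 4*sqrt(2)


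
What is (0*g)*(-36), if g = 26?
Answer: 0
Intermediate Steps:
(0*g)*(-36) = (0*26)*(-36) = 0*(-36) = 0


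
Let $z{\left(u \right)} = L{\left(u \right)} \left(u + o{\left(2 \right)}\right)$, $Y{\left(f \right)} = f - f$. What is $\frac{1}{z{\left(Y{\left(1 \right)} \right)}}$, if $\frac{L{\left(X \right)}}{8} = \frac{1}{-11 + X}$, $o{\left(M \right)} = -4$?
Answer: $\frac{11}{32} \approx 0.34375$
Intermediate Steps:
$Y{\left(f \right)} = 0$
$L{\left(X \right)} = \frac{8}{-11 + X}$
$z{\left(u \right)} = \frac{8 \left(-4 + u\right)}{-11 + u}$ ($z{\left(u \right)} = \frac{8}{-11 + u} \left(u - 4\right) = \frac{8}{-11 + u} \left(-4 + u\right) = \frac{8 \left(-4 + u\right)}{-11 + u}$)
$\frac{1}{z{\left(Y{\left(1 \right)} \right)}} = \frac{1}{8 \frac{1}{-11 + 0} \left(-4 + 0\right)} = \frac{1}{8 \frac{1}{-11} \left(-4\right)} = \frac{1}{8 \left(- \frac{1}{11}\right) \left(-4\right)} = \frac{1}{\frac{32}{11}} = \frac{11}{32}$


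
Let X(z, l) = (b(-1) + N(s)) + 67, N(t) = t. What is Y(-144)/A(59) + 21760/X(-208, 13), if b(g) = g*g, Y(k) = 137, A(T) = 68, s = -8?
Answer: 74395/204 ≈ 364.68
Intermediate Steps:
b(g) = g²
X(z, l) = 60 (X(z, l) = ((-1)² - 8) + 67 = (1 - 8) + 67 = -7 + 67 = 60)
Y(-144)/A(59) + 21760/X(-208, 13) = 137/68 + 21760/60 = 137*(1/68) + 21760*(1/60) = 137/68 + 1088/3 = 74395/204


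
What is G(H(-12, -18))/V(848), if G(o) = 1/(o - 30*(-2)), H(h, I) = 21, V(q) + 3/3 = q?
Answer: 1/68607 ≈ 1.4576e-5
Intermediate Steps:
V(q) = -1 + q
G(o) = 1/(60 + o) (G(o) = 1/(o + 60) = 1/(60 + o))
G(H(-12, -18))/V(848) = 1/((60 + 21)*(-1 + 848)) = 1/(81*847) = (1/81)*(1/847) = 1/68607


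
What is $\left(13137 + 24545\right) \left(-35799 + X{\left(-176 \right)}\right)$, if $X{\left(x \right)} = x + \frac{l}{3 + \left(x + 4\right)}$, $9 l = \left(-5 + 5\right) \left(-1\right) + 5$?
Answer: $- \frac{2061882922360}{1521} \approx -1.3556 \cdot 10^{9}$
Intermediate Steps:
$l = \frac{5}{9}$ ($l = \frac{\left(-5 + 5\right) \left(-1\right) + 5}{9} = \frac{0 \left(-1\right) + 5}{9} = \frac{0 + 5}{9} = \frac{1}{9} \cdot 5 = \frac{5}{9} \approx 0.55556$)
$X{\left(x \right)} = x + \frac{5}{9 \left(7 + x\right)}$ ($X{\left(x \right)} = x + \frac{5}{9 \left(3 + \left(x + 4\right)\right)} = x + \frac{5}{9 \left(3 + \left(4 + x\right)\right)} = x + \frac{5}{9 \left(7 + x\right)}$)
$\left(13137 + 24545\right) \left(-35799 + X{\left(-176 \right)}\right) = \left(13137 + 24545\right) \left(-35799 + \frac{\frac{5}{9} + \left(-176\right)^{2} + 7 \left(-176\right)}{7 - 176}\right) = 37682 \left(-35799 + \frac{\frac{5}{9} + 30976 - 1232}{-169}\right) = 37682 \left(-35799 - \frac{267701}{1521}\right) = 37682 \left(- \frac{54717980}{1521}\right) = - \frac{2061882922360}{1521}$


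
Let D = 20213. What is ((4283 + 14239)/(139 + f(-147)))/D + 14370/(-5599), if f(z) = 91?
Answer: -33351140811/13014847505 ≈ -2.5625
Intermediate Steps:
((4283 + 14239)/(139 + f(-147)))/D + 14370/(-5599) = ((4283 + 14239)/(139 + 91))/20213 + 14370/(-5599) = (18522/230)*(1/20213) + 14370*(-1/5599) = (18522*(1/230))*(1/20213) - 14370/5599 = (9261/115)*(1/20213) - 14370/5599 = 9261/2324495 - 14370/5599 = -33351140811/13014847505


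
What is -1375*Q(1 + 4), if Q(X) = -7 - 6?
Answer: 17875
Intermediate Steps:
Q(X) = -13
-1375*Q(1 + 4) = -1375*(-13) = 17875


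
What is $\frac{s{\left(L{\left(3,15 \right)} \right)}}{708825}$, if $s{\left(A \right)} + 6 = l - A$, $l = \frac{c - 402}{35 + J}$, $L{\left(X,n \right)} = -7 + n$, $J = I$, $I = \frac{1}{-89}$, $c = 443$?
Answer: $- \frac{39947}{2207281050} \approx -1.8098 \cdot 10^{-5}$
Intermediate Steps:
$I = - \frac{1}{89} \approx -0.011236$
$J = - \frac{1}{89} \approx -0.011236$
$l = \frac{3649}{3114}$ ($l = \frac{443 - 402}{35 - \frac{1}{89}} = \frac{41}{\frac{3114}{89}} = 41 \cdot \frac{89}{3114} = \frac{3649}{3114} \approx 1.1718$)
$s{\left(A \right)} = - \frac{15035}{3114} - A$ ($s{\left(A \right)} = -6 - \left(- \frac{3649}{3114} + A\right) = - \frac{15035}{3114} - A$)
$\frac{s{\left(L{\left(3,15 \right)} \right)}}{708825} = \frac{- \frac{15035}{3114} - \left(-7 + 15\right)}{708825} = \left(- \frac{15035}{3114} - 8\right) \frac{1}{708825} = \left(- \frac{39947}{3114}\right) \frac{1}{708825} = - \frac{39947}{2207281050}$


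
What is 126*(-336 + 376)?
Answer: 5040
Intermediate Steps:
126*(-336 + 376) = 126*40 = 5040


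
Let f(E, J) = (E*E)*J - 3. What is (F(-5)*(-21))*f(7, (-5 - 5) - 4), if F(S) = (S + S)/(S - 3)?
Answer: 72345/4 ≈ 18086.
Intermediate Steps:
f(E, J) = -3 + J*E**2 (f(E, J) = E**2*J - 3 = J*E**2 - 3 = -3 + J*E**2)
F(S) = 2*S/(-3 + S) (F(S) = (2*S)/(-3 + S) = 2*S/(-3 + S))
(F(-5)*(-21))*f(7, (-5 - 5) - 4) = ((2*(-5)/(-3 - 5))*(-21))*(-3 + ((-5 - 5) - 4)*7**2) = ((2*(-5)/(-8))*(-21))*(-3 + (-10 - 4)*49) = ((2*(-5)*(-1/8))*(-21))*(-3 - 14*49) = ((5/4)*(-21))*(-3 - 686) = -105/4*(-689) = 72345/4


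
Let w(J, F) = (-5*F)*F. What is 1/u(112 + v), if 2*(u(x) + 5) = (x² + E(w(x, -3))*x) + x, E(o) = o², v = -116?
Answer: -1/4049 ≈ -0.00024697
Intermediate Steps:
w(J, F) = -5*F²
u(x) = -5 + x²/2 + 1013*x (u(x) = -5 + ((x² + (-5*(-3)²)²*x) + x)/2 = -5 + ((x² + (-5*9)²*x) + x)/2 = -5 + ((x² + (-45)²*x) + x)/2 = -5 + ((x² + 2025*x) + x)/2 = -5 + (x² + 2026*x)/2 = -5 + (x²/2 + 1013*x) = -5 + x²/2 + 1013*x)
1/u(112 + v) = 1/(-5 + (112 - 116)²/2 + 1013*(112 - 116)) = 1/(-5 + (½)*(-4)² + 1013*(-4)) = 1/(-5 + (½)*16 - 4052) = 1/(-5 + 8 - 4052) = 1/(-4049) = -1/4049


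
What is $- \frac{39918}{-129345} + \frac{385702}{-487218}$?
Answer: $- \frac{5073309511}{10503202035} \approx -0.48303$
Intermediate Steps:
$- \frac{39918}{-129345} + \frac{385702}{-487218} = \left(-39918\right) \left(- \frac{1}{129345}\right) + 385702 \left(- \frac{1}{487218}\right) = \frac{13306}{43115} - \frac{192851}{243609} = - \frac{5073309511}{10503202035}$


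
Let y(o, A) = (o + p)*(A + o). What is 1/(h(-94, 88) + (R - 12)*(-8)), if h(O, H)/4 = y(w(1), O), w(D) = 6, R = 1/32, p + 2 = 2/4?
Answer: -4/5953 ≈ -0.00067193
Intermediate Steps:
p = -3/2 (p = -2 + 2/4 = -2 + 2*(¼) = -2 + ½ = -3/2 ≈ -1.5000)
R = 1/32 ≈ 0.031250
y(o, A) = (-3/2 + o)*(A + o) (y(o, A) = (o - 3/2)*(A + o) = (-3/2 + o)*(A + o))
h(O, H) = 108 + 18*O (h(O, H) = 4*(6² - 3*O/2 - 3/2*6 + O*6) = 4*(36 - 3*O/2 - 9 + 6*O) = 4*(27 + 9*O/2) = 108 + 18*O)
1/(h(-94, 88) + (R - 12)*(-8)) = 1/((108 + 18*(-94)) + (1/32 - 12)*(-8)) = 1/((108 - 1692) - 383/32*(-8)) = 1/(-1584 + 383/4) = 1/(-5953/4) = -4/5953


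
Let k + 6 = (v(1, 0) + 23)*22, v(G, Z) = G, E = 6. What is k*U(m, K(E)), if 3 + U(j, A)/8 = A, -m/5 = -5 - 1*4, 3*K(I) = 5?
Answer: -5568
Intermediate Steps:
K(I) = 5/3 (K(I) = (⅓)*5 = 5/3)
m = 45 (m = -5*(-5 - 1*4) = -5*(-5 - 4) = -5*(-9) = 45)
U(j, A) = -24 + 8*A
k = 522 (k = -6 + (1 + 23)*22 = -6 + 24*22 = -6 + 528 = 522)
k*U(m, K(E)) = 522*(-24 + 8*(5/3)) = 522*(-24 + 40/3) = 522*(-32/3) = -5568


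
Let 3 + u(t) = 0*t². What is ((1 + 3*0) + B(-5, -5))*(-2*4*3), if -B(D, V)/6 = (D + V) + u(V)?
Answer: -1896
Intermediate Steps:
u(t) = -3 (u(t) = -3 + 0*t² = -3 + 0 = -3)
B(D, V) = 18 - 6*D - 6*V (B(D, V) = -6*((D + V) - 3) = -6*(-3 + D + V) = 18 - 6*D - 6*V)
((1 + 3*0) + B(-5, -5))*(-2*4*3) = ((1 + 3*0) + (18 - 6*(-5) - 6*(-5)))*(-2*4*3) = ((1 + 0) + (18 + 30 + 30))*(-8*3) = (1 + 78)*(-24) = 79*(-24) = -1896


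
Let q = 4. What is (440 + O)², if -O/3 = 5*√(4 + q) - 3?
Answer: 203401 - 26940*√2 ≈ 1.6530e+5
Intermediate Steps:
O = 9 - 30*√2 (O = -3*(5*√(4 + 4) - 3) = -3*(5*√8 - 3) = -3*(5*(2*√2) - 3) = -3*(10*√2 - 3) = -3*(-3 + 10*√2) = 9 - 30*√2 ≈ -33.426)
(440 + O)² = (440 + (9 - 30*√2))² = (449 - 30*√2)²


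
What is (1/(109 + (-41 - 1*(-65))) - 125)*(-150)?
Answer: 2493600/133 ≈ 18749.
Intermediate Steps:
(1/(109 + (-41 - 1*(-65))) - 125)*(-150) = (1/(109 + (-41 + 65)) - 125)*(-150) = (1/(109 + 24) - 125)*(-150) = (1/133 - 125)*(-150) = -16624/133*(-150) = 2493600/133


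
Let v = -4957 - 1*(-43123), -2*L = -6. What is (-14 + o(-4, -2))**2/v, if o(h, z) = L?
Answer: 121/38166 ≈ 0.0031704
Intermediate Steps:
L = 3 (L = -1/2*(-6) = 3)
o(h, z) = 3
v = 38166 (v = -4957 + 43123 = 38166)
(-14 + o(-4, -2))**2/v = (-14 + 3)**2/38166 = (-11)**2*(1/38166) = 121*(1/38166) = 121/38166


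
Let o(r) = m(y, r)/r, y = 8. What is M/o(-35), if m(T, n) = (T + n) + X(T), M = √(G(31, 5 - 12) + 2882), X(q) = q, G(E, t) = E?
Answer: 35*√2913/19 ≈ 99.422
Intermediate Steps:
M = √2913 (M = √(31 + 2882) = √2913 ≈ 53.972)
m(T, n) = n + 2*T (m(T, n) = (T + n) + T = n + 2*T)
o(r) = (16 + r)/r (o(r) = (r + 2*8)/r = (r + 16)/r = (16 + r)/r)
M/o(-35) = √2913/(((16 - 35)/(-35))) = √2913/((-1/35*(-19))) = √2913/(19/35) = √2913*(35/19) = 35*√2913/19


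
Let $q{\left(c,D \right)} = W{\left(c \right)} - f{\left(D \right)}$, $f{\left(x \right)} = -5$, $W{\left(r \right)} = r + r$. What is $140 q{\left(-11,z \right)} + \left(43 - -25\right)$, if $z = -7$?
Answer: $-2312$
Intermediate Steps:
$W{\left(r \right)} = 2 r$
$q{\left(c,D \right)} = 5 + 2 c$ ($q{\left(c,D \right)} = 2 c - -5 = 2 c + 5 = 5 + 2 c$)
$140 q{\left(-11,z \right)} + \left(43 - -25\right) = 140 \left(5 + 2 \left(-11\right)\right) + \left(43 - -25\right) = 140 \left(5 - 22\right) + \left(43 + 25\right) = 140 \left(-17\right) + 68 = -2380 + 68 = -2312$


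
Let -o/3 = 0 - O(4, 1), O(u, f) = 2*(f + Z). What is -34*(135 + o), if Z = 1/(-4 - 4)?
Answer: -9537/2 ≈ -4768.5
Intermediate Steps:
Z = -1/8 (Z = 1/(-8) = -1/8 ≈ -0.12500)
O(u, f) = -1/4 + 2*f (O(u, f) = 2*(f - 1/8) = 2*(-1/8 + f) = -1/4 + 2*f)
o = 21/4 (o = -3*(0 - (-1/4 + 2*1)) = -3*(0 - (-1/4 + 2)) = -3*(0 - 1*7/4) = -3*(0 - 7/4) = -3*(-7/4) = 21/4 ≈ 5.2500)
-34*(135 + o) = -34*(135 + 21/4) = -34*561/4 = -9537/2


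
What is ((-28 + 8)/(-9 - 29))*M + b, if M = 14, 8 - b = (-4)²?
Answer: -12/19 ≈ -0.63158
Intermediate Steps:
b = -8 (b = 8 - 1*(-4)² = 8 - 1*16 = 8 - 16 = -8)
((-28 + 8)/(-9 - 29))*M + b = ((-28 + 8)/(-9 - 29))*14 - 8 = -20/(-38)*14 - 8 = -20*(-1/38)*14 - 8 = (10/19)*14 - 8 = 140/19 - 8 = -12/19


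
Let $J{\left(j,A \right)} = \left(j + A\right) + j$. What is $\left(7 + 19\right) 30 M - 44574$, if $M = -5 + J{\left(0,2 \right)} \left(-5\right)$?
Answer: $-56274$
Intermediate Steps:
$J{\left(j,A \right)} = A + 2 j$ ($J{\left(j,A \right)} = \left(A + j\right) + j = A + 2 j$)
$M = -15$ ($M = -5 + \left(2 + 2 \cdot 0\right) \left(-5\right) = -5 + \left(2 + 0\right) \left(-5\right) = -5 + 2 \left(-5\right) = -5 - 10 = -15$)
$\left(7 + 19\right) 30 M - 44574 = \left(7 + 19\right) 30 \left(-15\right) - 44574 = 26 \cdot 30 \left(-15\right) - 44574 = 780 \left(-15\right) - 44574 = -11700 - 44574 = -56274$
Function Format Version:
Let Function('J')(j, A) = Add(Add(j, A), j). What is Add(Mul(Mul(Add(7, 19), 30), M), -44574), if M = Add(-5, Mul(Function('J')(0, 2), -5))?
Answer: -56274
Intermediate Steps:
Function('J')(j, A) = Add(A, Mul(2, j)) (Function('J')(j, A) = Add(Add(A, j), j) = Add(A, Mul(2, j)))
M = -15 (M = Add(-5, Mul(Add(2, Mul(2, 0)), -5)) = Add(-5, Mul(Add(2, 0), -5)) = Add(-5, Mul(2, -5)) = Add(-5, -10) = -15)
Add(Mul(Mul(Add(7, 19), 30), M), -44574) = Add(Mul(Mul(Add(7, 19), 30), -15), -44574) = Add(Mul(Mul(26, 30), -15), -44574) = Add(Mul(780, -15), -44574) = Add(-11700, -44574) = -56274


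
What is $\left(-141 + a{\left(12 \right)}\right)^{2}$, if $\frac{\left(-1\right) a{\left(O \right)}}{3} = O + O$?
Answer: $45369$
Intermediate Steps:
$a{\left(O \right)} = - 6 O$ ($a{\left(O \right)} = - 3 \left(O + O\right) = - 3 \cdot 2 O = - 6 O$)
$\left(-141 + a{\left(12 \right)}\right)^{2} = \left(-141 - 72\right)^{2} = \left(-213\right)^{2} = 45369$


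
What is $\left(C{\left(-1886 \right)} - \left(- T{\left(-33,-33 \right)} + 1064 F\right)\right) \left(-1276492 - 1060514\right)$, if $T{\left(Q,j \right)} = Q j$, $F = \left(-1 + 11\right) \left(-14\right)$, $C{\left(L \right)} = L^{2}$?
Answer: $-8663386407270$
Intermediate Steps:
$F = -140$ ($F = 10 \left(-14\right) = -140$)
$\left(C{\left(-1886 \right)} - \left(- T{\left(-33,-33 \right)} + 1064 F\right)\right) \left(-1276492 - 1060514\right) = \left(\left(-1886\right)^{2} - -150049\right) \left(-1276492 - 1060514\right) = \left(3556996 + \left(1089 + 148960\right)\right) \left(-2337006\right) = \left(3556996 + 150049\right) \left(-2337006\right) = 3707045 \left(-2337006\right) = -8663386407270$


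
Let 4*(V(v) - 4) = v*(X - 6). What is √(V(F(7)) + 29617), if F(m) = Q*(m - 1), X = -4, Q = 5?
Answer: √29546 ≈ 171.89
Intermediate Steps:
F(m) = -5 + 5*m (F(m) = 5*(m - 1) = 5*(-1 + m) = -5 + 5*m)
V(v) = 4 - 5*v/2 (V(v) = 4 + (v*(-4 - 6))/4 = 4 + (v*(-10))/4 = 4 + (-10*v)/4 = 4 - 5*v/2)
√(V(F(7)) + 29617) = √((4 - 5*(-5 + 5*7)/2) + 29617) = √((4 - 5*(-5 + 35)/2) + 29617) = √((4 - 5/2*30) + 29617) = √((4 - 75) + 29617) = √(-71 + 29617) = √29546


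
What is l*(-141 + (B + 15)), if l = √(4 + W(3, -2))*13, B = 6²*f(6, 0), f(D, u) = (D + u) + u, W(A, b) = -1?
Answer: 1170*√3 ≈ 2026.5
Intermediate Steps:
f(D, u) = D + 2*u
B = 216 (B = 6²*(6 + 2*0) = 36*(6 + 0) = 36*6 = 216)
l = 13*√3 (l = √(4 - 1)*13 = √3*13 = 13*√3 ≈ 22.517)
l*(-141 + (B + 15)) = (13*√3)*(-141 + (216 + 15)) = (13*√3)*(-141 + 231) = (13*√3)*90 = 1170*√3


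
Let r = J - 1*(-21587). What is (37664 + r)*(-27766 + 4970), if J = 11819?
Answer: -1620111720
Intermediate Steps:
r = 33406 (r = 11819 - 1*(-21587) = 11819 + 21587 = 33406)
(37664 + r)*(-27766 + 4970) = (37664 + 33406)*(-27766 + 4970) = 71070*(-22796) = -1620111720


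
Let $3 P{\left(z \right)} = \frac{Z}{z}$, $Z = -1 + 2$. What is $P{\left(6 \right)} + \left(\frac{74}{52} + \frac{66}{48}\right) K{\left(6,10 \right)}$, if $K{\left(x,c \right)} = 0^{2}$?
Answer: $\frac{1}{18} \approx 0.055556$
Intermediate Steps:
$K{\left(x,c \right)} = 0$
$Z = 1$
$P{\left(z \right)} = \frac{1}{3 z}$ ($P{\left(z \right)} = \frac{1 \frac{1}{z}}{3} = \frac{1}{3 z}$)
$P{\left(6 \right)} + \left(\frac{74}{52} + \frac{66}{48}\right) K{\left(6,10 \right)} = \frac{1}{3 \cdot 6} + \left(\frac{74}{52} + \frac{66}{48}\right) 0 = \frac{1}{3} \cdot \frac{1}{6} + \left(74 \cdot \frac{1}{52} + 66 \cdot \frac{1}{48}\right) 0 = \frac{1}{18} + \left(\frac{37}{26} + \frac{11}{8}\right) 0 = \frac{1}{18} + \frac{291}{104} \cdot 0 = \frac{1}{18} + 0 = \frac{1}{18}$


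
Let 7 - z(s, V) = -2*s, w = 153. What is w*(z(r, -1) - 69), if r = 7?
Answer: -7344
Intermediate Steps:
z(s, V) = 7 + 2*s (z(s, V) = 7 - (-2)*s = 7 + 2*s)
w*(z(r, -1) - 69) = 153*((7 + 2*7) - 69) = 153*((7 + 14) - 69) = 153*(21 - 69) = 153*(-48) = -7344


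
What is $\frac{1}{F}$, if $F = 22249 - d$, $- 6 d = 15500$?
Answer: $\frac{3}{74497} \approx 4.027 \cdot 10^{-5}$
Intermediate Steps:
$d = - \frac{7750}{3}$ ($d = \left(- \frac{1}{6}\right) 15500 = - \frac{7750}{3} \approx -2583.3$)
$F = \frac{74497}{3}$ ($F = 22249 - - \frac{7750}{3} = 22249 + \frac{7750}{3} = \frac{74497}{3} \approx 24832.0$)
$\frac{1}{F} = \frac{1}{\frac{74497}{3}} = \frac{3}{74497}$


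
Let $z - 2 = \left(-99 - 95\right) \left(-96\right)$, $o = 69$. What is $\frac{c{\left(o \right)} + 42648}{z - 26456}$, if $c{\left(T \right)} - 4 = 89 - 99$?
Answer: $- \frac{2369}{435} \approx -5.446$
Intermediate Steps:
$c{\left(T \right)} = -6$ ($c{\left(T \right)} = 4 + \left(89 - 99\right) = 4 - 10 = -6$)
$z = 18626$ ($z = 2 + \left(-99 - 95\right) \left(-96\right) = 2 - -18624 = 2 + 18624 = 18626$)
$\frac{c{\left(o \right)} + 42648}{z - 26456} = \frac{-6 + 42648}{18626 - 26456} = \frac{42642}{-7830} = 42642 \left(- \frac{1}{7830}\right) = - \frac{2369}{435}$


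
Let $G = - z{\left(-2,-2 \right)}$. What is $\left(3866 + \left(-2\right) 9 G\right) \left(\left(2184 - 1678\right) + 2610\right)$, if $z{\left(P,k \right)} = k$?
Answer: $11934280$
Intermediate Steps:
$G = 2$ ($G = \left(-1\right) \left(-2\right) = 2$)
$\left(3866 + \left(-2\right) 9 G\right) \left(\left(2184 - 1678\right) + 2610\right) = \left(3866 + \left(-2\right) 9 \cdot 2\right) \left(\left(2184 - 1678\right) + 2610\right) = \left(3866 - 36\right) \left(506 + 2610\right) = \left(3866 - 36\right) 3116 = 3830 \cdot 3116 = 11934280$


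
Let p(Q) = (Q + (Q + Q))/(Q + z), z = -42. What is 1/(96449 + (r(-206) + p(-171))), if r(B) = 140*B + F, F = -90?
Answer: 71/4794020 ≈ 1.4810e-5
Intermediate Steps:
p(Q) = 3*Q/(-42 + Q) (p(Q) = (Q + (Q + Q))/(Q - 42) = (Q + 2*Q)/(-42 + Q) = (3*Q)/(-42 + Q) = 3*Q/(-42 + Q))
r(B) = -90 + 140*B (r(B) = 140*B - 90 = -90 + 140*B)
1/(96449 + (r(-206) + p(-171))) = 1/(96449 + ((-90 + 140*(-206)) + 3*(-171)/(-42 - 171))) = 1/(96449 + ((-90 - 28840) + 3*(-171)/(-213))) = 1/(96449 + (-28930 + 3*(-171)*(-1/213))) = 1/(96449 + (-28930 + 171/71)) = 1/(96449 - 2053859/71) = 1/(4794020/71) = 71/4794020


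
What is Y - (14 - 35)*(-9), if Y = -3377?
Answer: -3566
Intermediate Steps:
Y - (14 - 35)*(-9) = -3377 - (14 - 35)*(-9) = -3377 - (-21)*(-9) = -3377 - 1*189 = -3377 - 189 = -3566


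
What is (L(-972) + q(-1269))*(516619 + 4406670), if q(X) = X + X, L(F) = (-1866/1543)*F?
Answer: -10350634174398/1543 ≈ -6.7081e+9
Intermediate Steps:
L(F) = -1866*F/1543 (L(F) = (-1866*1/1543)*F = -1866*F/1543)
q(X) = 2*X
(L(-972) + q(-1269))*(516619 + 4406670) = (-1866/1543*(-972) + 2*(-1269))*(516619 + 4406670) = (1813752/1543 - 2538)*4923289 = -2102382/1543*4923289 = -10350634174398/1543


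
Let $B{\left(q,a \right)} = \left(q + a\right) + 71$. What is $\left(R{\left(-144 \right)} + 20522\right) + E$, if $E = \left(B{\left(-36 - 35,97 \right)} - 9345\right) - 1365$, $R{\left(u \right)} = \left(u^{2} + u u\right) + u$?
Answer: $51237$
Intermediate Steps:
$R{\left(u \right)} = u + 2 u^{2}$ ($R{\left(u \right)} = \left(u^{2} + u^{2}\right) + u = 2 u^{2} + u = u + 2 u^{2}$)
$B{\left(q,a \right)} = 71 + a + q$ ($B{\left(q,a \right)} = \left(a + q\right) + 71 = 71 + a + q$)
$E = -10613$ ($E = \left(\left(71 + 97 - 71\right) - 9345\right) - 1365 = \left(97 - 9345\right) - 1365 = -9248 - 1365 = -10613$)
$\left(R{\left(-144 \right)} + 20522\right) + E = \left(- 144 \left(1 + 2 \left(-144\right)\right) + 20522\right) - 10613 = \left(- 144 \left(1 - 288\right) + 20522\right) - 10613 = \left(\left(-144\right) \left(-287\right) + 20522\right) - 10613 = \left(41328 + 20522\right) - 10613 = 61850 - 10613 = 51237$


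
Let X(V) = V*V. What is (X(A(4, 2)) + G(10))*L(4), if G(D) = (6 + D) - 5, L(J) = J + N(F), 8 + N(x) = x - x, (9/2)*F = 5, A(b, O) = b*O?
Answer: -300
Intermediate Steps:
A(b, O) = O*b
F = 10/9 (F = (2/9)*5 = 10/9 ≈ 1.1111)
X(V) = V²
N(x) = -8 (N(x) = -8 + (x - x) = -8 + 0 = -8)
L(J) = -8 + J (L(J) = J - 8 = -8 + J)
G(D) = 1 + D
(X(A(4, 2)) + G(10))*L(4) = ((2*4)² + (1 + 10))*(-8 + 4) = (8² + 11)*(-4) = (64 + 11)*(-4) = 75*(-4) = -300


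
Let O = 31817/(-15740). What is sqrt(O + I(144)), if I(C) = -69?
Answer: I*sqrt(4398845995)/7870 ≈ 8.4274*I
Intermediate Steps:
O = -31817/15740 (O = 31817*(-1/15740) = -31817/15740 ≈ -2.0214)
sqrt(O + I(144)) = sqrt(-31817/15740 - 69) = sqrt(-1117877/15740) = I*sqrt(4398845995)/7870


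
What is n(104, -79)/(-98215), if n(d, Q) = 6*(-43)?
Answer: 258/98215 ≈ 0.0026269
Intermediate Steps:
n(d, Q) = -258
n(104, -79)/(-98215) = -258/(-98215) = -258*(-1/98215) = 258/98215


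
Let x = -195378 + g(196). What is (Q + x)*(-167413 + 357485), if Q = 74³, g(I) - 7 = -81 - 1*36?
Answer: 39864940992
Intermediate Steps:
g(I) = -110 (g(I) = 7 + (-81 - 1*36) = 7 + (-81 - 36) = 7 - 117 = -110)
Q = 405224
x = -195488 (x = -195378 - 110 = -195488)
(Q + x)*(-167413 + 357485) = (405224 - 195488)*(-167413 + 357485) = 209736*190072 = 39864940992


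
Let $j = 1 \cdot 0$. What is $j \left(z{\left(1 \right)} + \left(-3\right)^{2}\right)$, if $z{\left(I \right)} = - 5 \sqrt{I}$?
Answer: $0$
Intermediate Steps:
$j = 0$
$j \left(z{\left(1 \right)} + \left(-3\right)^{2}\right) = 0 \left(- 5 \sqrt{1} + \left(-3\right)^{2}\right) = 0 \left(\left(-5\right) 1 + 9\right) = 0 \left(-5 + 9\right) = 0 \cdot 4 = 0$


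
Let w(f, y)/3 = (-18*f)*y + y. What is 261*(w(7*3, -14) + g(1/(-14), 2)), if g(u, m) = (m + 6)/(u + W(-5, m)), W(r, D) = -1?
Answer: 20653626/5 ≈ 4.1307e+6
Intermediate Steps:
w(f, y) = 3*y - 54*f*y (w(f, y) = 3*((-18*f)*y + y) = 3*(-18*f*y + y) = 3*(y - 18*f*y) = 3*y - 54*f*y)
g(u, m) = (6 + m)/(-1 + u) (g(u, m) = (m + 6)/(u - 1) = (6 + m)/(-1 + u))
261*(w(7*3, -14) + g(1/(-14), 2)) = 261*(3*(-14)*(1 - 126*3) + (6 + 2)/(-1 + 1/(-14))) = 261*(3*(-14)*(1 - 18*21) + 8/(-1 - 1/14)) = 261*(3*(-14)*(1 - 378) + 8/(-15/14)) = 261*(3*(-14)*(-377) - 14/15*8) = 261*(15834 - 112/15) = 261*(237398/15) = 20653626/5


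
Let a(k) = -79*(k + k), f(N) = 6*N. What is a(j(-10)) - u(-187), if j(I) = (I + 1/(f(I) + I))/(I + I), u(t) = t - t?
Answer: -55379/700 ≈ -79.113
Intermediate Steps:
u(t) = 0
j(I) = (I + 1/(7*I))/(2*I) (j(I) = (I + 1/(6*I + I))/(I + I) = (I + 1/(7*I))/((2*I)) = (I + 1/(7*I))*(1/(2*I)) = (I + 1/(7*I))/(2*I))
a(k) = -158*k
a(j(-10)) - u(-187) = -158*(½ + (1/14)/(-10)²) - 1*0 = -158*(½ + (1/14)*(1/100)) + 0 = -158*(½ + 1/1400) + 0 = -158*701/1400 + 0 = -55379/700 + 0 = -55379/700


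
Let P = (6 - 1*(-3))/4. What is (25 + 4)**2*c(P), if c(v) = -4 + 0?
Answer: -3364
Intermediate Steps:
P = 9/4 (P = (6 + 3)*(1/4) = 9*(1/4) = 9/4 ≈ 2.2500)
c(v) = -4
(25 + 4)**2*c(P) = (25 + 4)**2*(-4) = 29**2*(-4) = 841*(-4) = -3364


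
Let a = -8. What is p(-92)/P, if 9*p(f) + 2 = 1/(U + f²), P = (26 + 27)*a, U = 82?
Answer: 1899/3623504 ≈ 0.00052408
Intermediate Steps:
P = -424 (P = (26 + 27)*(-8) = 53*(-8) = -424)
p(f) = -2/9 + 1/(9*(82 + f²))
p(-92)/P = ((-163 - 2*(-92)²)/(9*(82 + (-92)²)))/(-424) = ((-163 - 2*8464)/(9*(82 + 8464)))*(-1/424) = ((⅑)*(-163 - 16928)/8546)*(-1/424) = ((⅑)*(1/8546)*(-17091))*(-1/424) = -1899/8546*(-1/424) = 1899/3623504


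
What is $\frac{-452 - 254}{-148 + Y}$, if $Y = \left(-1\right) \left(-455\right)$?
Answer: $- \frac{706}{307} \approx -2.2997$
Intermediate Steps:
$Y = 455$
$\frac{-452 - 254}{-148 + Y} = \frac{-452 - 254}{-148 + 455} = - \frac{706}{307}$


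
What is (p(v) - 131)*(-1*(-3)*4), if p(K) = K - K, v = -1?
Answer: -1572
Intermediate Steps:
p(K) = 0
(p(v) - 131)*(-1*(-3)*4) = (0 - 131)*(-1*(-3)*4) = -393*4 = -131*12 = -1572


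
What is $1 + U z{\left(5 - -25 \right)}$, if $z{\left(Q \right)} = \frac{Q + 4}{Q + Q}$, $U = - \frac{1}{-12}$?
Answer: $\frac{377}{360} \approx 1.0472$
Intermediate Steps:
$U = \frac{1}{12}$ ($U = \left(-1\right) \left(- \frac{1}{12}\right) = \frac{1}{12} \approx 0.083333$)
$z{\left(Q \right)} = \frac{4 + Q}{2 Q}$
$1 + U z{\left(5 - -25 \right)} = 1 + \frac{\frac{1}{2} \frac{1}{5 - -25} \left(4 + \left(5 - -25\right)\right)}{12} = 1 + \frac{\frac{1}{2} \frac{1}{5 + 25} \left(4 + \left(5 + 25\right)\right)}{12} = 1 + \frac{\frac{1}{2} \cdot \frac{1}{30} \left(4 + 30\right)}{12} = 1 + \frac{\frac{1}{2} \cdot \frac{1}{30} \cdot 34}{12} = 1 + \frac{1}{12} \cdot \frac{17}{30} = 1 + \frac{17}{360} = \frac{377}{360}$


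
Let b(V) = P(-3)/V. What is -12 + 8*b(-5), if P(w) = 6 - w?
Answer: -132/5 ≈ -26.400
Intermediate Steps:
b(V) = 9/V (b(V) = (6 - 1*(-3))/V = (6 + 3)/V = 9/V)
-12 + 8*b(-5) = -12 + 8*(9/(-5)) = -12 + 8*(9*(-⅕)) = -12 + 8*(-9/5) = -12 - 72/5 = -132/5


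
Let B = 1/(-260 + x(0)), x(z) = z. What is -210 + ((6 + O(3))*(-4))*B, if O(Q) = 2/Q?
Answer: -8186/39 ≈ -209.90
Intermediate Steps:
B = -1/260 (B = 1/(-260 + 0) = 1/(-260) = -1/260 ≈ -0.0038462)
-210 + ((6 + O(3))*(-4))*B = -210 + ((6 + 2/3)*(-4))*(-1/260) = -210 + ((6 + 2*(⅓))*(-4))*(-1/260) = -210 + ((6 + ⅔)*(-4))*(-1/260) = -210 + ((20/3)*(-4))*(-1/260) = -210 - 80/3*(-1/260) = -210 + 4/39 = -8186/39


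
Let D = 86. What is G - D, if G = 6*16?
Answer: 10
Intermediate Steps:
G = 96
G - D = 96 - 1*86 = 96 - 86 = 10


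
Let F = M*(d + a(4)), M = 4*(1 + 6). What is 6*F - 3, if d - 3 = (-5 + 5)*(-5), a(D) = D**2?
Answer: 3189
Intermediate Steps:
M = 28 (M = 4*7 = 28)
d = 3 (d = 3 + (-5 + 5)*(-5) = 3 + 0*(-5) = 3 + 0 = 3)
F = 532 (F = 28*(3 + 4**2) = 28*(3 + 16) = 28*19 = 532)
6*F - 3 = 6*532 - 3 = 3192 - 3 = 3189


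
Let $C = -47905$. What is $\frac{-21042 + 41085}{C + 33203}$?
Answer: $- \frac{20043}{14702} \approx -1.3633$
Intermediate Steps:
$\frac{-21042 + 41085}{C + 33203} = \frac{-21042 + 41085}{-47905 + 33203} = \frac{20043}{-14702} = 20043 \left(- \frac{1}{14702}\right) = - \frac{20043}{14702}$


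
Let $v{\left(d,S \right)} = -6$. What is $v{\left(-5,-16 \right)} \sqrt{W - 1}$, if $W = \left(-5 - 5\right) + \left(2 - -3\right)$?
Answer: $- 6 i \sqrt{6} \approx - 14.697 i$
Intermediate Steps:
$W = -5$ ($W = -10 + \left(2 + 3\right) = -10 + 5 = -5$)
$v{\left(-5,-16 \right)} \sqrt{W - 1} = - 6 \sqrt{-5 - 1} = - 6 \sqrt{-6} = - 6 i \sqrt{6}$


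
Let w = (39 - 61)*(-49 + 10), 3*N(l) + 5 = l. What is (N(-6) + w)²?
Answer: 6568969/9 ≈ 7.2989e+5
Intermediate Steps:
N(l) = -5/3 + l/3
w = 858 (w = -22*(-39) = 858)
(N(-6) + w)² = ((-5/3 + (⅓)*(-6)) + 858)² = ((-5/3 - 2) + 858)² = (-11/3 + 858)² = (2563/3)² = 6568969/9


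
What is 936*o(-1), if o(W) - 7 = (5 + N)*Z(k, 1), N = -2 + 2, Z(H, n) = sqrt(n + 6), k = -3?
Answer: 6552 + 4680*sqrt(7) ≈ 18934.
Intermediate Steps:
Z(H, n) = sqrt(6 + n)
N = 0
o(W) = 7 + 5*sqrt(7) (o(W) = 7 + (5 + 0)*sqrt(6 + 1) = 7 + 5*sqrt(7))
936*o(-1) = 936*(7 + 5*sqrt(7)) = 6552 + 4680*sqrt(7)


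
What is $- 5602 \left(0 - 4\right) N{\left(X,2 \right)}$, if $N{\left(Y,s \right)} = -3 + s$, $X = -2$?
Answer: $-22408$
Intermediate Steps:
$- 5602 \left(0 - 4\right) N{\left(X,2 \right)} = - 5602 \left(0 - 4\right) \left(-3 + 2\right) = - 5602 \left(\left(-4\right) \left(-1\right)\right) = \left(-5602\right) 4 = -22408$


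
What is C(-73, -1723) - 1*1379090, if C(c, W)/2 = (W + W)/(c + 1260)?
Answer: -1636986722/1187 ≈ -1.3791e+6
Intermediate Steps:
C(c, W) = 4*W/(1260 + c) (C(c, W) = 2*((W + W)/(c + 1260)) = 2*((2*W)/(1260 + c)) = 2*(2*W/(1260 + c)) = 4*W/(1260 + c))
C(-73, -1723) - 1*1379090 = 4*(-1723)/(1260 - 73) - 1*1379090 = 4*(-1723)/1187 - 1379090 = 4*(-1723)*(1/1187) - 1379090 = -6892/1187 - 1379090 = -1636986722/1187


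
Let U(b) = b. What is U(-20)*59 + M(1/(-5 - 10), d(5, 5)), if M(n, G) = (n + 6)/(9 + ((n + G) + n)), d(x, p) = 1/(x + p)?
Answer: -317242/269 ≈ -1179.3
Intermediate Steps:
d(x, p) = 1/(p + x)
M(n, G) = (6 + n)/(9 + G + 2*n) (M(n, G) = (6 + n)/(9 + ((G + n) + n)) = (6 + n)/(9 + (G + 2*n)) = (6 + n)/(9 + G + 2*n))
U(-20)*59 + M(1/(-5 - 10), d(5, 5)) = -20*59 + (6 + 1/(-5 - 10))/(9 + 1/(5 + 5) + 2/(-5 - 10)) = -1180 + (6 + 1/(-15))/(9 + 1/10 + 2/(-15)) = -1180 + (6 - 1/15)/(9 + ⅒ + 2*(-1/15)) = -1180 + (89/15)/(9 + ⅒ - 2/15) = -1180 + (89/15)/(269/30) = -1180 + (30/269)*(89/15) = -1180 + 178/269 = -317242/269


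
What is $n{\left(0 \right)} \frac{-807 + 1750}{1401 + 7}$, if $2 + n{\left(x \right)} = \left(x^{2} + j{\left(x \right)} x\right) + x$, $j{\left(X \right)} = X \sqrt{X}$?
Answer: $- \frac{943}{704} \approx -1.3395$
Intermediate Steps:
$j{\left(X \right)} = X^{\frac{3}{2}}$
$n{\left(x \right)} = -2 + x + x^{2} + x^{\frac{5}{2}}$ ($n{\left(x \right)} = -2 + \left(\left(x^{2} + x^{\frac{3}{2}} x\right) + x\right) = -2 + \left(\left(x^{2} + x^{\frac{5}{2}}\right) + x\right) = -2 + \left(x + x^{2} + x^{\frac{5}{2}}\right) = -2 + x + x^{2} + x^{\frac{5}{2}}$)
$n{\left(0 \right)} \frac{-807 + 1750}{1401 + 7} = \left(-2 + 0 + 0^{2} + 0^{\frac{5}{2}}\right) \frac{-807 + 1750}{1401 + 7} = \left(-2 + 0 + 0 + 0\right) \frac{943}{1408} = - 2 \cdot 943 \cdot \frac{1}{1408} = \left(-2\right) \frac{943}{1408} = - \frac{943}{704}$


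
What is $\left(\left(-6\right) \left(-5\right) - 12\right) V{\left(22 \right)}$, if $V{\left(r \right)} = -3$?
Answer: $-54$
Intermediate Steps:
$\left(\left(-6\right) \left(-5\right) - 12\right) V{\left(22 \right)} = \left(\left(-6\right) \left(-5\right) - 12\right) \left(-3\right) = \left(30 - 12\right) \left(-3\right) = 18 \left(-3\right) = -54$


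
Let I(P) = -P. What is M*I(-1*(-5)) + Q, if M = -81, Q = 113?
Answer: 518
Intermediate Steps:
M*I(-1*(-5)) + Q = -(-81)*(-1*(-5)) + 113 = -(-81)*5 + 113 = -81*(-5) + 113 = 405 + 113 = 518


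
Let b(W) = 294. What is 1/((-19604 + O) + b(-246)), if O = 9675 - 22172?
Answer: -1/31807 ≈ -3.1440e-5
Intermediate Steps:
O = -12497
1/((-19604 + O) + b(-246)) = 1/((-19604 - 12497) + 294) = 1/(-32101 + 294) = 1/(-31807) = -1/31807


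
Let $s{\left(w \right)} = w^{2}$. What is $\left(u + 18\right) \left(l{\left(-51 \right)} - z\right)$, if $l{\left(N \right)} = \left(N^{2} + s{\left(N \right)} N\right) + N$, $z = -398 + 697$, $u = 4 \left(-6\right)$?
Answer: $782400$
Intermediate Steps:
$u = -24$
$z = 299$
$l{\left(N \right)} = N + N^{2} + N^{3}$ ($l{\left(N \right)} = \left(N^{2} + N^{2} N\right) + N = \left(N^{2} + N^{3}\right) + N = N + N^{2} + N^{3}$)
$\left(u + 18\right) \left(l{\left(-51 \right)} - z\right) = \left(-24 + 18\right) \left(- 51 \left(1 - 51 + \left(-51\right)^{2}\right) - 299\right) = - 6 \left(- 51 \left(1 - 51 + 2601\right) - 299\right) = - 6 \left(\left(-51\right) 2551 - 299\right) = - 6 \left(-130101 - 299\right) = \left(-6\right) \left(-130400\right) = 782400$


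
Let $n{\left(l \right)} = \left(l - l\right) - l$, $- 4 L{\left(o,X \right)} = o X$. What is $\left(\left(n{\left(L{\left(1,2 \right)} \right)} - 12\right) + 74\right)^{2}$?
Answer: $\frac{15625}{4} \approx 3906.3$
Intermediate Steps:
$L{\left(o,X \right)} = - \frac{X o}{4}$ ($L{\left(o,X \right)} = - \frac{o X}{4} = - \frac{X o}{4}$)
$n{\left(l \right)} = - l$ ($n{\left(l \right)} = 0 - l = - l$)
$\left(\left(n{\left(L{\left(1,2 \right)} \right)} - 12\right) + 74\right)^{2} = \left(\left(- \frac{\left(-1\right) 2 \cdot 1}{4} - 12\right) + 74\right)^{2} = \left(\left(\left(-1\right) \left(- \frac{1}{2}\right) - 12\right) + 74\right)^{2} = \left(\left(\frac{1}{2} - 12\right) + 74\right)^{2} = \left(- \frac{23}{2} + 74\right)^{2} = \left(\frac{125}{2}\right)^{2} = \frac{15625}{4}$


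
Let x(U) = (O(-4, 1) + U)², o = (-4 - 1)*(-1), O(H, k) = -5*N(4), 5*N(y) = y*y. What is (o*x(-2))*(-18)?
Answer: -29160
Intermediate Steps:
N(y) = y²/5 (N(y) = (y*y)/5 = y²/5)
O(H, k) = -16 (O(H, k) = -4² = -16)
o = 5 (o = -5*(-1) = 5)
x(U) = (-16 + U)²
(o*x(-2))*(-18) = (5*(-16 - 2)²)*(-18) = (5*(-18)²)*(-18) = (5*324)*(-18) = 1620*(-18) = -29160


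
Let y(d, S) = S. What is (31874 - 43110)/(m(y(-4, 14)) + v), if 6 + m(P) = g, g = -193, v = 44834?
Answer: -11236/44635 ≈ -0.25173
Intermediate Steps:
m(P) = -199 (m(P) = -6 - 193 = -199)
(31874 - 43110)/(m(y(-4, 14)) + v) = (31874 - 43110)/(-199 + 44834) = -11236/44635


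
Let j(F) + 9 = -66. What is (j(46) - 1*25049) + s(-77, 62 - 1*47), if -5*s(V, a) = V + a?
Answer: -125558/5 ≈ -25112.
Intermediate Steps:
j(F) = -75 (j(F) = -9 - 66 = -75)
s(V, a) = -V/5 - a/5 (s(V, a) = -(V + a)/5 = -V/5 - a/5)
(j(46) - 1*25049) + s(-77, 62 - 1*47) = (-75 - 1*25049) + (-⅕*(-77) - (62 - 1*47)/5) = (-75 - 25049) + (77/5 - (62 - 47)/5) = -25124 + (77/5 - ⅕*15) = -25124 + (77/5 - 3) = -25124 + 62/5 = -125558/5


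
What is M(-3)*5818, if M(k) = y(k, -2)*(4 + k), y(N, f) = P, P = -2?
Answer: -11636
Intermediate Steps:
y(N, f) = -2
M(k) = -8 - 2*k (M(k) = -2*(4 + k) = -8 - 2*k)
M(-3)*5818 = (-8 - 2*(-3))*5818 = (-8 + 6)*5818 = -2*5818 = -11636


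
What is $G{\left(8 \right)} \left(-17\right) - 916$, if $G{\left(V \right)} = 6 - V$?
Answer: $-882$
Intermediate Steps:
$G{\left(8 \right)} \left(-17\right) - 916 = \left(6 - 8\right) \left(-17\right) - 916 = \left(-2\right) \left(-17\right) - 916 = 34 - 916 = -882$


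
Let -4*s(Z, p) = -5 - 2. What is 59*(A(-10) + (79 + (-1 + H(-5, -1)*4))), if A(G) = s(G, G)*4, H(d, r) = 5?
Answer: 6195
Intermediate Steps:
s(Z, p) = 7/4 (s(Z, p) = -(-5 - 2)/4 = -¼*(-7) = 7/4)
A(G) = 7 (A(G) = (7/4)*4 = 7)
59*(A(-10) + (79 + (-1 + H(-5, -1)*4))) = 59*(7 + (79 + (-1 + 5*4))) = 59*(7 + (79 + (-1 + 20))) = 59*(7 + (79 + 19)) = 59*(7 + 98) = 59*105 = 6195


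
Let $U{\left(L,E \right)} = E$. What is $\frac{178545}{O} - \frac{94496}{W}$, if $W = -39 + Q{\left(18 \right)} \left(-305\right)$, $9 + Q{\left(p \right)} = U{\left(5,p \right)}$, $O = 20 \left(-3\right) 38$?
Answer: $- \frac{586705}{13224} \approx -44.367$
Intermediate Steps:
$O = -2280$ ($O = \left(-60\right) 38 = -2280$)
$Q{\left(p \right)} = -9 + p$
$W = -2784$ ($W = -39 + \left(-9 + 18\right) \left(-305\right) = -39 + 9 \left(-305\right) = -39 - 2745 = -2784$)
$\frac{178545}{O} - \frac{94496}{W} = \frac{178545}{-2280} - \frac{94496}{-2784} = 178545 \left(- \frac{1}{2280}\right) - - \frac{2953}{87} = - \frac{11903}{152} + \frac{2953}{87} = - \frac{586705}{13224}$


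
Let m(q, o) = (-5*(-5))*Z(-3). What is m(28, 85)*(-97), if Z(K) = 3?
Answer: -7275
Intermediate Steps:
m(q, o) = 75 (m(q, o) = -5*(-5)*3 = 25*3 = 75)
m(28, 85)*(-97) = 75*(-97) = -7275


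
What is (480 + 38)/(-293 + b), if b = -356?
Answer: -518/649 ≈ -0.79815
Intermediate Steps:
(480 + 38)/(-293 + b) = (480 + 38)/(-293 - 356) = 518/(-649) = 518*(-1/649) = -518/649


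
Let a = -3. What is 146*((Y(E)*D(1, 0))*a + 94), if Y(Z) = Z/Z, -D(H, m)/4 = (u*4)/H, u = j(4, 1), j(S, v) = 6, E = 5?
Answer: 55772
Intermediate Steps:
u = 6
D(H, m) = -96/H (D(H, m) = -4*6*4/H = -96/H)
Y(Z) = 1
146*((Y(E)*D(1, 0))*a + 94) = 146*((1*(-96/1))*(-3) + 94) = 146*((1*(-96*1))*(-3) + 94) = 146*((1*(-96))*(-3) + 94) = 146*(-96*(-3) + 94) = 146*(288 + 94) = 146*382 = 55772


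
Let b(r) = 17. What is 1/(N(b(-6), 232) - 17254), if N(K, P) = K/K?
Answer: -1/17253 ≈ -5.7961e-5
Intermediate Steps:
N(K, P) = 1
1/(N(b(-6), 232) - 17254) = 1/(1 - 17254) = 1/(-17253) = -1/17253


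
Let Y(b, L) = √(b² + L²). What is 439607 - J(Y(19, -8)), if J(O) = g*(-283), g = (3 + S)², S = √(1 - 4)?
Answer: 441305 + 1698*I*√3 ≈ 4.4131e+5 + 2941.0*I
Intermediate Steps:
S = I*√3 (S = √(-3) = I*√3 ≈ 1.732*I)
Y(b, L) = √(L² + b²)
g = (3 + I*√3)² ≈ 6.0 + 10.392*I
J(O) = -283*(3 + I*√3)² (J(O) = (3 + I*√3)²*(-283) = -283*(3 + I*√3)²)
439607 - J(Y(19, -8)) = 439607 - (-1698 - 1698*I*√3) = 439607 + (1698 + 1698*I*√3) = 441305 + 1698*I*√3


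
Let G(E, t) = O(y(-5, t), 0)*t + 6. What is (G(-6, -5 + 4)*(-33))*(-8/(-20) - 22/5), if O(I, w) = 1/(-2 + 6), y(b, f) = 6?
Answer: 759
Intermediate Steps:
O(I, w) = ¼ (O(I, w) = 1/4 = ¼)
G(E, t) = 6 + t/4 (G(E, t) = t/4 + 6 = 6 + t/4)
(G(-6, -5 + 4)*(-33))*(-8/(-20) - 22/5) = ((6 + (-5 + 4)/4)*(-33))*(-8/(-20) - 22/5) = ((6 + (¼)*(-1))*(-33))*(-8*(-1/20) - 22*⅕) = ((6 - ¼)*(-33))*(⅖ - 22/5) = ((23/4)*(-33))*(-4) = -759/4*(-4) = 759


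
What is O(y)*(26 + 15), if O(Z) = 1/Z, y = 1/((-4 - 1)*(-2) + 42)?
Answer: 2132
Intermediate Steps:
y = 1/52 (y = 1/(-5*(-2) + 42) = 1/(10 + 42) = 1/52 ≈ 0.019231)
O(y)*(26 + 15) = (26 + 15)/(1/52) = 52*41 = 2132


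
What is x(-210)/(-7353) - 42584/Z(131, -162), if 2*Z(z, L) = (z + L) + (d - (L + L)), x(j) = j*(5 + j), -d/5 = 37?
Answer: -17524714/22059 ≈ -794.45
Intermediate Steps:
d = -185 (d = -5*37 = -185)
Z(z, L) = -185/2 + z/2 - L/2 (Z(z, L) = ((z + L) + (-185 - (L + L)))/2 = ((L + z) + (-185 - 2*L))/2 = (-185 + z - L)/2 = -185/2 + z/2 - L/2)
x(-210)/(-7353) - 42584/Z(131, -162) = -210*(5 - 210)/(-7353) - 42584/(-185/2 + (½)*131 - ½*(-162)) = -210*(-205)*(-1/7353) - 42584/(-185/2 + 131/2 + 81) = 43050*(-1/7353) - 42584/54 = -14350/2451 - 42584*1/54 = -14350/2451 - 21292/27 = -17524714/22059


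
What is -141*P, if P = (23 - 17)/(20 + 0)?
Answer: -423/10 ≈ -42.300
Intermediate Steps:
P = 3/10 (P = 6/20 = 6*(1/20) = 3/10 ≈ 0.30000)
-141*P = -141*3/10 = -423/10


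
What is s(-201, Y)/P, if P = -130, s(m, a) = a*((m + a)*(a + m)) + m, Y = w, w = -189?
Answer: 28747101/130 ≈ 2.2113e+5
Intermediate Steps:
Y = -189
s(m, a) = m + a*(a + m)² (s(m, a) = a*((a + m)*(a + m)) + m = a*(a + m)² + m = m + a*(a + m)²)
s(-201, Y)/P = (-201 - 189*(-189 - 201)²)/(-130) = (-201 - 189*(-390)²)*(-1/130) = (-201 - 189*152100)*(-1/130) = (-201 - 28746900)*(-1/130) = -28747101*(-1/130) = 28747101/130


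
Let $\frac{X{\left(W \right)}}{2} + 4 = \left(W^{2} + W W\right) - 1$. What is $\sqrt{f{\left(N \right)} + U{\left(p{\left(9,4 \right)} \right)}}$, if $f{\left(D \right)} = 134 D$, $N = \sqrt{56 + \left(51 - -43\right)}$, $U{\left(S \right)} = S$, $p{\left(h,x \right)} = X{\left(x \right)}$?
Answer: $\sqrt{54 + 670 \sqrt{6}} \approx 41.172$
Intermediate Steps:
$X{\left(W \right)} = -10 + 4 W^{2}$ ($X{\left(W \right)} = -8 + 2 \left(\left(W^{2} + W W\right) - 1\right) = -8 + 2 \left(\left(W^{2} + W^{2}\right) - 1\right) = -8 + 2 \left(2 W^{2} - 1\right) = -8 + 2 \left(-1 + 2 W^{2}\right) = -8 + \left(-2 + 4 W^{2}\right) = -10 + 4 W^{2}$)
$p{\left(h,x \right)} = -10 + 4 x^{2}$
$N = 5 \sqrt{6}$ ($N = \sqrt{56 + \left(51 + 43\right)} = \sqrt{56 + 94} = \sqrt{150} = 5 \sqrt{6} \approx 12.247$)
$\sqrt{f{\left(N \right)} + U{\left(p{\left(9,4 \right)} \right)}} = \sqrt{134 \cdot 5 \sqrt{6} - \left(10 - 4 \cdot 4^{2}\right)} = \sqrt{670 \sqrt{6} + \left(-10 + 4 \cdot 16\right)} = \sqrt{670 \sqrt{6} + \left(-10 + 64\right)} = \sqrt{670 \sqrt{6} + 54} = \sqrt{54 + 670 \sqrt{6}}$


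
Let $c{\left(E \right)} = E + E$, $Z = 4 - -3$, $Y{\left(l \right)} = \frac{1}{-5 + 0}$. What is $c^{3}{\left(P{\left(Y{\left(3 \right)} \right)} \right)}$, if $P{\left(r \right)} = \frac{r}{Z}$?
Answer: $- \frac{8}{42875} \approx -0.00018659$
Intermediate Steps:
$Y{\left(l \right)} = - \frac{1}{5}$ ($Y{\left(l \right)} = \frac{1}{-5} = - \frac{1}{5}$)
$Z = 7$ ($Z = 4 + 3 = 7$)
$P{\left(r \right)} = \frac{r}{7}$
$c{\left(E \right)} = 2 E$
$c^{3}{\left(P{\left(Y{\left(3 \right)} \right)} \right)} = \left(2 \cdot \frac{1}{7} \left(- \frac{1}{5}\right)\right)^{3} = \left(2 \left(- \frac{1}{35}\right)\right)^{3} = \left(- \frac{2}{35}\right)^{3} = - \frac{8}{42875}$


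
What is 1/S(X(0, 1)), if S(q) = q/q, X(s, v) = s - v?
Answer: 1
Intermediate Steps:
S(q) = 1
1/S(X(0, 1)) = 1/1 = 1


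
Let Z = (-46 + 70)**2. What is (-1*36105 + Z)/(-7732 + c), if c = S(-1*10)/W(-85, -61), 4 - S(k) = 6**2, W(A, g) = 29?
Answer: 1030341/224260 ≈ 4.5944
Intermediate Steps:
S(k) = -32 (S(k) = 4 - 1*6**2 = 4 - 1*36 = 4 - 36 = -32)
c = -32/29 ≈ -1.1034
Z = 576 (Z = 24**2 = 576)
(-1*36105 + Z)/(-7732 + c) = (-1*36105 + 576)/(-7732 - 32/29) = (-36105 + 576)/(-224260/29) = -35529*(-29/224260) = 1030341/224260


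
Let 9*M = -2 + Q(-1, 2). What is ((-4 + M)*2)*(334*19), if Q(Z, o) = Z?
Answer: -164996/3 ≈ -54999.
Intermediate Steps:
M = -1/3 (M = (-2 - 1)/9 = (1/9)*(-3) = -1/3 ≈ -0.33333)
((-4 + M)*2)*(334*19) = ((-4 - 1/3)*2)*(334*19) = -13/3*2*6346 = -26/3*6346 = -164996/3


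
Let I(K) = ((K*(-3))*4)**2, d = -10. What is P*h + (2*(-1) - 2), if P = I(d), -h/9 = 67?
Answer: -8683204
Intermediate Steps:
h = -603 (h = -9*67 = -603)
I(K) = 144*K**2 (I(K) = (-3*K*4)**2 = (-12*K)**2 = 144*K**2)
P = 14400 (P = 144*(-10)**2 = 144*100 = 14400)
P*h + (2*(-1) - 2) = 14400*(-603) + (2*(-1) - 2) = -8683200 + (-2 - 2) = -8683200 - 4 = -8683204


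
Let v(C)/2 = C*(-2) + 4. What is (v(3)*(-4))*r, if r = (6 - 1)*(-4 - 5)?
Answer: -720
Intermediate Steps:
v(C) = 8 - 4*C (v(C) = 2*(C*(-2) + 4) = 2*(-2*C + 4) = 2*(4 - 2*C) = 8 - 4*C)
r = -45 (r = 5*(-9) = -45)
(v(3)*(-4))*r = ((8 - 4*3)*(-4))*(-45) = ((8 - 12)*(-4))*(-45) = -4*(-4)*(-45) = 16*(-45) = -720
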